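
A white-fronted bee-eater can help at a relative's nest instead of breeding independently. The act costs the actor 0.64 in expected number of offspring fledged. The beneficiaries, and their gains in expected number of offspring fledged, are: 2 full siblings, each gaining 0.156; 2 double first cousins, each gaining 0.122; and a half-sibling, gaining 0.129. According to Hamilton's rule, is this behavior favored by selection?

Hamilton's rule: the trait is favored when the sum of r·B over every recipient exceeds the actor's cost C.
r to a full sibling = 1/2 (full sibs share both parents — two paths of length 2: r = 2·(1/2)^2 = 1/2).
r to a double first cousin = 1/4 (double first cousins share both grandparent pairs — four paths of length 4: r = 4·(1/2)^4 = 1/4).
r to a half-sibling = 0.25 (half-sibs share one parent — one path of length 2: r = (1/2)^2 = 1/4).
Summing one r·B term per recipient: 2·0.5·0.156 + 2·0.25·0.122 + 1·0.25·0.129 = 0.24925.
0.24925 < 0.64: the indirect benefit is less than the cost.

No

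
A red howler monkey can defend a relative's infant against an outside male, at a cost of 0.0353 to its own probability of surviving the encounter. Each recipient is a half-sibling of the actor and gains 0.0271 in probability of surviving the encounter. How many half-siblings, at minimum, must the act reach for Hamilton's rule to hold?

6

r to a half-sibling = 0.25 (half-sibs share one parent — one path of length 2: r = (1/2)^2 = 1/4).
Hamilton's rule: n·r·B > C  ⇒  n > C/(r·B) = 0.0353/(0.25·0.0271) = 5.21.
The smallest integer exceeding 5.21 is 6.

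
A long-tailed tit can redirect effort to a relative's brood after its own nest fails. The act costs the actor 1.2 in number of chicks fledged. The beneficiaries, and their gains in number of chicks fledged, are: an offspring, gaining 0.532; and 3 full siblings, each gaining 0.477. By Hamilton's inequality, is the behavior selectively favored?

Hamilton's rule: the trait is favored when the sum of r·B over every recipient exceeds the actor's cost C.
r to an offspring = 1/2 (one parent–offspring link: r = (1/2)^1 = 1/2).
r to a full sibling = 0.5 (full sibs share both parents — two paths of length 2: r = 2·(1/2)^2 = 1/2).
Summing one r·B term per recipient: 1·0.5·0.532 + 3·0.5·0.477 = 0.9815.
0.9815 < 1.2: the indirect benefit is less than the cost.

No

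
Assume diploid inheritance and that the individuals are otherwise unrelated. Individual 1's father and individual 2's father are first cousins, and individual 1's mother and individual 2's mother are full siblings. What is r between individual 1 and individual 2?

0.15625

Wright's path rule: contributions from independent ancestry routes add.
Individual 1 and individual 2 are related in two ways: second cousins through their fathers (r = 1/32) and first cousins through their mothers (r = 1/8).
r = 1/32 + 1/8 = 5/32 = 0.15625.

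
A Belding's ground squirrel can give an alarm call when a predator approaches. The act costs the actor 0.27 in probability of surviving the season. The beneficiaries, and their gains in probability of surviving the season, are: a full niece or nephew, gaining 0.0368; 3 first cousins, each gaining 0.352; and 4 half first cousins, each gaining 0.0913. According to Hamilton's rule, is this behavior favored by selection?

No

Hamilton's rule: the trait is favored when the sum of r·B over every recipient exceeds the actor's cost C.
r to a full niece or nephew = 0.25 (full aunt/uncle↔niece/nephew: two paths of length 3 through the shared grandparent pair: r = 2·(1/2)^3 = 1/4).
r to a first cousin = 1/8 (first cousins share one grandparent pair — two paths of length 4: r = 2·(1/2)^4 = 1/8).
r to a half first cousin = 0.0625 (half first cousins share one grandparent — one path of length 4: r = (1/2)^4 = 1/16).
Summing one r·B term per recipient: 1·0.25·0.0368 + 3·0.125·0.352 + 4·0.0625·0.0913 = 0.164025.
0.164025 < 0.27: the indirect benefit is less than the cost.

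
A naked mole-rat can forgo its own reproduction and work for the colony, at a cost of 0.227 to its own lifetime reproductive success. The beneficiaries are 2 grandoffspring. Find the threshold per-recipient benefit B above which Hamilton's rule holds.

r to a grandoffspring = 0.25 (two parent–offspring links: r = (1/2)^2 = 1/4).
Hamilton's rule with n recipients of equal r: n·r·B > C, so B > C/(n·r) = 0.227/(2·0.25) = 0.454.

0.454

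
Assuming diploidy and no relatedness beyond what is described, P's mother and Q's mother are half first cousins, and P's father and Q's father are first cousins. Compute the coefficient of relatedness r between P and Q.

0.046875

Wright's path rule: contributions from independent ancestry routes add.
P and Q are related in two ways: half second cousins through their mothers (r = 1/64) and second cousins through their fathers (r = 1/32).
r = 1/64 + 1/32 = 0.046875.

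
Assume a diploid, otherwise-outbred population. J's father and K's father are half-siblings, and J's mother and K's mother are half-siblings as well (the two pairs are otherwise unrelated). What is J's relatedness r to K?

Relatedness sums over independent paths through distinct common ancestors.
J and K are related in two ways: half first cousins through their fathers (r = 1/16) and half first cousins through their mothers (r = 1/16).
r = 1/16 + 1/16 = 1/8 = 0.125.

0.125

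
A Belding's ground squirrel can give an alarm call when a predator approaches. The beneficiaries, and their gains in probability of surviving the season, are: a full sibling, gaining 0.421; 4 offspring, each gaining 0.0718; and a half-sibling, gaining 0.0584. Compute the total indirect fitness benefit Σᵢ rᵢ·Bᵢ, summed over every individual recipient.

r to a full sibling = 0.5 (full sibs share both parents — two paths of length 2: r = 2·(1/2)^2 = 1/2).
r to an offspring = 0.5 (one parent–offspring link: r = (1/2)^1 = 1/2).
r to a half-sibling = 0.25 (half-sibs share one parent — one path of length 2: r = (1/2)^2 = 1/4).
Summing one r·B term per recipient: 1·0.5·0.421 + 4·0.5·0.0718 + 1·0.25·0.0584 = 0.3687.

0.3687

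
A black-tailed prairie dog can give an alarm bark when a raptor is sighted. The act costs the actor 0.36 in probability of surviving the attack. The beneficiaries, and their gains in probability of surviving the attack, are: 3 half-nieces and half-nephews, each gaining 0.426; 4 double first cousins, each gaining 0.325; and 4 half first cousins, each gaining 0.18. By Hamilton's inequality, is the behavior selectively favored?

Yes

Hamilton's rule: the trait is favored when the sum of r·B over every recipient exceeds the actor's cost C.
r to a half-niece or half-nephew = 1/8 (half-aunt/uncle↔niece/nephew: one path of length 3: r = (1/2)^3 = 1/8).
r to a double first cousin = 0.25 (double first cousins share both grandparent pairs — four paths of length 4: r = 4·(1/2)^4 = 1/4).
r to a half first cousin = 0.0625 (half first cousins share one grandparent — one path of length 4: r = (1/2)^4 = 1/16).
Summing one r·B term per recipient: 3·0.125·0.426 + 4·0.25·0.325 + 4·0.0625·0.18 = 0.52975.
0.52975 > 0.36: the indirect benefit exceeds the cost.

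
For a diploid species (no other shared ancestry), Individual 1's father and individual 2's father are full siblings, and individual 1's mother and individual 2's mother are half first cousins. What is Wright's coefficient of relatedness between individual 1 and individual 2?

With two independent routes of shared ancestry, r is the sum of the two contributions.
Individual 1 and individual 2 are related in two ways: first cousins through their fathers (r = 1/8) and half second cousins through their mothers (r = 1/64).
r = 1/8 + 1/64 = 0.140625.

0.140625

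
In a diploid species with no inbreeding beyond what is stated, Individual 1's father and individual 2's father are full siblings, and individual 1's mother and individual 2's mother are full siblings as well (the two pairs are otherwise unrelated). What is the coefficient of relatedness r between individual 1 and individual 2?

0.25

Relatedness sums over independent paths through distinct common ancestors.
Individual 1 and individual 2 are related in two ways: first cousins through their fathers (r = 1/8) and first cousins through their mothers (r = 1/8) — i.e. double first cousins.
r = 1/8 + 1/8 = 1/4 = 0.25.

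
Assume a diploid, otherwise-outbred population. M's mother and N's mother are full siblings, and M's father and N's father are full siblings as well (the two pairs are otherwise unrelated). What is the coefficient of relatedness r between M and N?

0.25

Independent pedigree routes through distinct common ancestors add.
M and N are related in two ways: first cousins through their mothers (r = 1/8) and first cousins through their fathers (r = 1/8) — i.e. double first cousins.
r = 1/8 + 1/8 = 1/4 = 0.25.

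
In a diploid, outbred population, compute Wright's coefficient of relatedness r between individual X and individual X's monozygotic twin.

1

Each parent–offspring link contributes a factor of 1/2, and independent paths through distinct common ancestors add.
Monozygotic twins share every allele identical by descent: r = 1.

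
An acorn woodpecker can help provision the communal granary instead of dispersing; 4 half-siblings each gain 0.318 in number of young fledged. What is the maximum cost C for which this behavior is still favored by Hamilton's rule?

r to a half-sibling = 0.25 (half-sibs share one parent — one path of length 2: r = (1/2)^2 = 1/4).
Hamilton's rule: n·r·B > C, so the trait is favored while C < n·r·B = 4·0.25·0.318 = 0.318.

0.318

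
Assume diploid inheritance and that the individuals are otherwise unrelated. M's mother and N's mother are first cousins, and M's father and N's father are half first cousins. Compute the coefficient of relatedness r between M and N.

0.046875

Independent pedigree routes through distinct common ancestors add.
M and N are related in two ways: second cousins through their mothers (r = 1/32) and half second cousins through their fathers (r = 1/64).
r = 1/32 + 1/64 = 0.046875.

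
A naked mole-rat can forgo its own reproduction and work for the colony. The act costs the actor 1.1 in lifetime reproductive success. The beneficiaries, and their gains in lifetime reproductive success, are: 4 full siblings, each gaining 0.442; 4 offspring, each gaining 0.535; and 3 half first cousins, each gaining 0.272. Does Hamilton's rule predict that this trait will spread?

Hamilton's rule: the trait is favored when the sum of r·B over every recipient exceeds the actor's cost C.
r to a full sibling = 1/2 (full sibs share both parents — two paths of length 2: r = 2·(1/2)^2 = 1/2).
r to an offspring = 1/2 (one parent–offspring link: r = (1/2)^1 = 1/2).
r to a half first cousin = 0.0625 (half first cousins share one grandparent — one path of length 4: r = (1/2)^4 = 1/16).
Summing one r·B term per recipient: 4·0.5·0.442 + 4·0.5·0.535 + 3·0.0625·0.272 = 2.005.
2.005 > 1.1: the indirect benefit exceeds the cost.

Yes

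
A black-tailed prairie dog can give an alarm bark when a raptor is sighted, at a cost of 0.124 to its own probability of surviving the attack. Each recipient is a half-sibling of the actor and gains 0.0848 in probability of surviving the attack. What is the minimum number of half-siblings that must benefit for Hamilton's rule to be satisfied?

r to a half-sibling = 0.25 (half-sibs share one parent — one path of length 2: r = (1/2)^2 = 1/4).
Hamilton's rule: n·r·B > C  ⇒  n > C/(r·B) = 0.124/(0.25·0.0848) = 5.849.
The smallest integer exceeding 5.849 is 6.

6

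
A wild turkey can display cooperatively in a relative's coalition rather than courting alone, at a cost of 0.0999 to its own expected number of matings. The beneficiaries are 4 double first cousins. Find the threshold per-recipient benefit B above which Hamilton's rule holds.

0.0999

r to a double first cousin = 1/4 (double first cousins share both grandparent pairs — four paths of length 4: r = 4·(1/2)^4 = 1/4).
Hamilton's rule with n recipients of equal r: n·r·B > C, so B > C/(n·r) = 0.0999/(4·0.25) = 0.0999.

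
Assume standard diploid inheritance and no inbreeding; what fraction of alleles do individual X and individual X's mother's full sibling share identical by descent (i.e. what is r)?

0.25

Each parent–offspring link contributes a factor of 1/2, and independent paths through distinct common ancestors add.
Full aunt/uncle↔niece/nephew: two paths of length 3 through the shared grandparent pair: r = 2·(1/2)^3 = 1/4.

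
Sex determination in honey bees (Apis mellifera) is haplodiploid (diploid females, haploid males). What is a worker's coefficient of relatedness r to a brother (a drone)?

0.25

Her haploid brother carries none of their father's genes and a random half of their mother's genome; that half matches the maternal half of her own genome with probability 1/2: r = 1/2 · 1/2 = 1/4.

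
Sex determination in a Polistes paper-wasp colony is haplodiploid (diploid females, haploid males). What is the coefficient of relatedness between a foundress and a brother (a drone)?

Her haploid brother carries none of their father's genes and a random half of their mother's genome; that half matches the maternal half of her own genome with probability 1/2: r = 1/2 · 1/2 = 1/4.

0.25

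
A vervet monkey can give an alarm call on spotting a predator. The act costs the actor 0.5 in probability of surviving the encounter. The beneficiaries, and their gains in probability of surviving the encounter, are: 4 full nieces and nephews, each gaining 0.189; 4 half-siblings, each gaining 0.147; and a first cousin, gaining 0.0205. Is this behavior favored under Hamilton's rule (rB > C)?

Hamilton's rule: the trait is favored when the sum of r·B over every recipient exceeds the actor's cost C.
r to a full niece or nephew = 0.25 (full aunt/uncle↔niece/nephew: two paths of length 3 through the shared grandparent pair: r = 2·(1/2)^3 = 1/4).
r to a half-sibling = 0.25 (half-sibs share one parent — one path of length 2: r = (1/2)^2 = 1/4).
r to a first cousin = 1/8 (first cousins share one grandparent pair — two paths of length 4: r = 2·(1/2)^4 = 1/8).
Summing one r·B term per recipient: 4·0.25·0.189 + 4·0.25·0.147 + 1·0.125·0.0205 = 0.3385625.
0.3385625 < 0.5: the indirect benefit is less than the cost.

No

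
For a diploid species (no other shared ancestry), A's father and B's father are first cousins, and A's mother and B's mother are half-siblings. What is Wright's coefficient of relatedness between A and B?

0.09375

Wright's path rule: contributions from independent ancestry routes add.
A and B are related in two ways: second cousins through their fathers (r = 1/32) and half first cousins through their mothers (r = 1/16).
r = 1/32 + 1/16 = 3/32 = 0.09375.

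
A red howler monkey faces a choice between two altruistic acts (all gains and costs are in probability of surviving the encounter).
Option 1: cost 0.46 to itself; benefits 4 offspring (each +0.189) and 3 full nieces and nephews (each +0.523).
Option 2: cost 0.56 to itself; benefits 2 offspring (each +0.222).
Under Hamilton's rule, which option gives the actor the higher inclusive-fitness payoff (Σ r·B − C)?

Option 1

Option 1: r to an offspring = 0.5.
Option 1: r to a full niece or nephew = 0.25.
Option 1: Σ r·B − C = (4·0.5·0.189 + 3·0.25·0.523) − 0.46 = 0.31025.
Option 2: r to an offspring = 0.5.
Option 2: Σ r·B − C = (2·0.5·0.222) − 0.56 = -0.338.
Option 1 has the higher net inclusive-fitness payoff.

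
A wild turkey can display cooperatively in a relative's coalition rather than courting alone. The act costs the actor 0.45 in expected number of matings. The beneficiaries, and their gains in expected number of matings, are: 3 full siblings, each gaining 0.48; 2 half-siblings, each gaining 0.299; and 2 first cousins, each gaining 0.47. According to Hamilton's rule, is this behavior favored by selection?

Hamilton's rule: the trait is favored when the sum of r·B over every recipient exceeds the actor's cost C.
r to a full sibling = 1/2 (full sibs share both parents — two paths of length 2: r = 2·(1/2)^2 = 1/2).
r to a half-sibling = 0.25 (half-sibs share one parent — one path of length 2: r = (1/2)^2 = 1/4).
r to a first cousin = 1/8 (first cousins share one grandparent pair — two paths of length 4: r = 2·(1/2)^4 = 1/8).
Summing one r·B term per recipient: 3·0.5·0.48 + 2·0.25·0.299 + 2·0.125·0.47 = 0.987.
0.987 > 0.45: the indirect benefit exceeds the cost.

Yes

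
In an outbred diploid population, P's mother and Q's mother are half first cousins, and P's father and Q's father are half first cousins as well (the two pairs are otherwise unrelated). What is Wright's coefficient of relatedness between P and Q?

0.03125

Relatedness sums over independent paths through distinct common ancestors.
P and Q are related in two ways: half second cousins through their mothers (r = 1/64) and half second cousins through their fathers (r = 1/64).
r = 1/64 + 1/64 = 0.03125.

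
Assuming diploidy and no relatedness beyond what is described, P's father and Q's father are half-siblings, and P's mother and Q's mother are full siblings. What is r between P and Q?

0.1875

With two independent routes of shared ancestry, r is the sum of the two contributions.
P and Q are related in two ways: half first cousins through their fathers (r = 1/16) and first cousins through their mothers (r = 1/8).
r = 1/16 + 1/8 = 0.1875.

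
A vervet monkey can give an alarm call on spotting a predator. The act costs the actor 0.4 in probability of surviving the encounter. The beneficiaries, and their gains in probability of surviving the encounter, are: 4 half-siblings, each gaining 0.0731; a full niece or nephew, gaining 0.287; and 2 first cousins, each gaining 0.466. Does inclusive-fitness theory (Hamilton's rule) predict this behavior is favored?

No

Hamilton's rule: the trait is favored when the sum of r·B over every recipient exceeds the actor's cost C.
r to a half-sibling = 0.25 (half-sibs share one parent — one path of length 2: r = (1/2)^2 = 1/4).
r to a full niece or nephew = 0.25 (full aunt/uncle↔niece/nephew: two paths of length 3 through the shared grandparent pair: r = 2·(1/2)^3 = 1/4).
r to a first cousin = 1/8 (first cousins share one grandparent pair — two paths of length 4: r = 2·(1/2)^4 = 1/8).
Summing one r·B term per recipient: 4·0.25·0.0731 + 1·0.25·0.287 + 2·0.125·0.466 = 0.26135.
0.26135 < 0.4: the indirect benefit is less than the cost.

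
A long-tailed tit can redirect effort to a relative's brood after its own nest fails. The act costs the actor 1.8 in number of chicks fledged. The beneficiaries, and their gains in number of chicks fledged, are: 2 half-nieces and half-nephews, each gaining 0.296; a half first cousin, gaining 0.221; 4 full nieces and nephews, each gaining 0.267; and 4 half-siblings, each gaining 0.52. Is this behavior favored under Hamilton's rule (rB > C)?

Hamilton's rule: the trait is favored when the sum of r·B over every recipient exceeds the actor's cost C.
r to a half-niece or half-nephew = 1/8 (half-aunt/uncle↔niece/nephew: one path of length 3: r = (1/2)^3 = 1/8).
r to a half first cousin = 1/16 (half first cousins share one grandparent — one path of length 4: r = (1/2)^4 = 1/16).
r to a full niece or nephew = 0.25 (full aunt/uncle↔niece/nephew: two paths of length 3 through the shared grandparent pair: r = 2·(1/2)^3 = 1/4).
r to a half-sibling = 0.25 (half-sibs share one parent — one path of length 2: r = (1/2)^2 = 1/4).
Summing one r·B term per recipient: 2·0.125·0.296 + 1·0.0625·0.221 + 4·0.25·0.267 + 4·0.25·0.52 = 0.8748125.
0.8748125 < 1.8: the indirect benefit is less than the cost.

No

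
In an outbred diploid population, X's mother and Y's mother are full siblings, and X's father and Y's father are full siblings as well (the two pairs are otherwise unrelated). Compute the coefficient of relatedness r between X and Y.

0.25

Independent pedigree routes through distinct common ancestors add.
X and Y are related in two ways: first cousins through their mothers (r = 1/8) and first cousins through their fathers (r = 1/8) — i.e. double first cousins.
r = 1/8 + 1/8 = 1/4 = 0.25.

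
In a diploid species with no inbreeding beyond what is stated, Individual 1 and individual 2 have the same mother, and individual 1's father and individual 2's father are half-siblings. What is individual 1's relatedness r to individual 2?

Relatedness sums over independent paths through distinct common ancestors.
Individual 1 and individual 2 are related in two ways: half-sibs through their shared mother (r = 1/4) and half first cousins through their fathers (r = 1/16).
r = 1/4 + 1/16 = 5/16 = 0.3125.

0.3125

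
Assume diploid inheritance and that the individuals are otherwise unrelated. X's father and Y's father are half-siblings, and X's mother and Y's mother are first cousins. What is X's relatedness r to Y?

Independent pedigree routes through distinct common ancestors add.
X and Y are related in two ways: half first cousins through their fathers (r = 1/16) and second cousins through their mothers (r = 1/32).
r = 1/16 + 1/32 = 3/32 = 0.09375.

0.09375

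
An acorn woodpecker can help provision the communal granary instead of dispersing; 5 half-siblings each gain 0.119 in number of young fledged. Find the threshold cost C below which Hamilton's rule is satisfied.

r to a half-sibling = 0.25 (half-sibs share one parent — one path of length 2: r = (1/2)^2 = 1/4).
Hamilton's rule: n·r·B > C, so the trait is favored while C < n·r·B = 5·0.25·0.119 = 0.14875.

0.14875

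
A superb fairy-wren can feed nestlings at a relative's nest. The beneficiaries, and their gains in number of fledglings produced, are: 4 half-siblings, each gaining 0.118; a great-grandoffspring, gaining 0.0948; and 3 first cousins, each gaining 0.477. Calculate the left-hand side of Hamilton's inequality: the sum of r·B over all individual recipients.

0.308725

r to a half-sibling = 0.25 (half-sibs share one parent — one path of length 2: r = (1/2)^2 = 1/4).
r to a great-grandoffspring = 1/8 (three parent–offspring links: r = (1/2)^3 = 1/8).
r to a first cousin = 0.125 (first cousins share one grandparent pair — two paths of length 4: r = 2·(1/2)^4 = 1/8).
Summing one r·B term per recipient: 4·0.25·0.118 + 1·0.125·0.0948 + 3·0.125·0.477 = 0.308725.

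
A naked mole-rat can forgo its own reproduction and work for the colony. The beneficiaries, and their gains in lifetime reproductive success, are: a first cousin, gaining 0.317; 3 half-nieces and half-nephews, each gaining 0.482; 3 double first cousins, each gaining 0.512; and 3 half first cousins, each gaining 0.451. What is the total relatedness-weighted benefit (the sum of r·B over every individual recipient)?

r to a first cousin = 0.125 (first cousins share one grandparent pair — two paths of length 4: r = 2·(1/2)^4 = 1/8).
r to a half-niece or half-nephew = 0.125 (half-aunt/uncle↔niece/nephew: one path of length 3: r = (1/2)^3 = 1/8).
r to a double first cousin = 1/4 (double first cousins share both grandparent pairs — four paths of length 4: r = 4·(1/2)^4 = 1/4).
r to a half first cousin = 0.0625 (half first cousins share one grandparent — one path of length 4: r = (1/2)^4 = 1/16).
Summing one r·B term per recipient: 1·0.125·0.317 + 3·0.125·0.482 + 3·0.25·0.512 + 3·0.0625·0.451 = 0.6889375.

0.6889375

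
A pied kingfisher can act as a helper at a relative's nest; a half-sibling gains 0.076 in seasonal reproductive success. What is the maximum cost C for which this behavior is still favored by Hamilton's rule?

0.019

r to a half-sibling = 0.25 (half-sibs share one parent — one path of length 2: r = (1/2)^2 = 1/4).
Hamilton's rule: n·r·B > C, so the trait is favored while C < n·r·B = 1·0.25·0.076 = 0.019.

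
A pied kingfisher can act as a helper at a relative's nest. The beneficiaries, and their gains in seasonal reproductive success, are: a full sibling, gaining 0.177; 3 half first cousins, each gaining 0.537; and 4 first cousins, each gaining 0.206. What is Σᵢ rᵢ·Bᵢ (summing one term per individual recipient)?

0.2921875

r to a full sibling = 1/2 (full sibs share both parents — two paths of length 2: r = 2·(1/2)^2 = 1/2).
r to a half first cousin = 1/16 (half first cousins share one grandparent — one path of length 4: r = (1/2)^4 = 1/16).
r to a first cousin = 0.125 (first cousins share one grandparent pair — two paths of length 4: r = 2·(1/2)^4 = 1/8).
Summing one r·B term per recipient: 1·0.5·0.177 + 3·0.0625·0.537 + 4·0.125·0.206 = 0.2921875.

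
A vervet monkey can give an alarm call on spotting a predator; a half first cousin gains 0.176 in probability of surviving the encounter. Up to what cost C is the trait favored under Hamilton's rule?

0.011

r to a half first cousin = 1/16 (half first cousins share one grandparent — one path of length 4: r = (1/2)^4 = 1/16).
Hamilton's rule: n·r·B > C, so the trait is favored while C < n·r·B = 1·0.0625·0.176 = 0.011.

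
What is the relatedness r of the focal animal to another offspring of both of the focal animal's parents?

0.5

Each parent–offspring link contributes a factor of 1/2, and independent paths through distinct common ancestors add.
Full sibs share both parents — two paths of length 2: r = 2·(1/2)^2 = 1/2.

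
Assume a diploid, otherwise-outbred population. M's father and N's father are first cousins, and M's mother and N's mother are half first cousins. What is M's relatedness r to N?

0.046875

Relatedness sums over independent paths through distinct common ancestors.
M and N are related in two ways: second cousins through their fathers (r = 1/32) and half second cousins through their mothers (r = 1/64).
r = 1/32 + 1/64 = 3/64 = 0.046875.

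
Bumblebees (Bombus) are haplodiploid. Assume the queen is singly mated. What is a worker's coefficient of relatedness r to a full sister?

Haplodiploid full sisters inherit their father's entire haploid genome identically (contributing 1/2) and on average half of their mother's contribution (1/2 · 1/2 = 1/4); r = 1/2 + 1/4 = 3/4.

0.75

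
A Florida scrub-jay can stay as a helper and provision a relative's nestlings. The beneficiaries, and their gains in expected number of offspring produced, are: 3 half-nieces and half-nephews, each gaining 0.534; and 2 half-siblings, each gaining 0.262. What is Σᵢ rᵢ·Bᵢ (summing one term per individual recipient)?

r to a half-niece or half-nephew = 0.125 (half-aunt/uncle↔niece/nephew: one path of length 3: r = (1/2)^3 = 1/8).
r to a half-sibling = 1/4 (half-sibs share one parent — one path of length 2: r = (1/2)^2 = 1/4).
Summing one r·B term per recipient: 3·0.125·0.534 + 2·0.25·0.262 = 0.33125.

0.33125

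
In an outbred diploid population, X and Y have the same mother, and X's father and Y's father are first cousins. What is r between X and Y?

0.28125

Relatedness sums over independent paths through distinct common ancestors.
X and Y are related in two ways: half-sibs through their shared mother (r = 1/4) and second cousins through their fathers (r = 1/32).
r = 1/4 + 1/32 = 9/32 = 0.28125.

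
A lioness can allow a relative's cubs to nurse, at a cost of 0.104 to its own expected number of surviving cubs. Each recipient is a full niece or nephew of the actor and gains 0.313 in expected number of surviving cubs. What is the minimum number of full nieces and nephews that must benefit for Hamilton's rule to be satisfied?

2

r to a full niece or nephew = 1/4 (full aunt/uncle↔niece/nephew: two paths of length 3 through the shared grandparent pair: r = 2·(1/2)^3 = 1/4).
Hamilton's rule: n·r·B > C  ⇒  n > C/(r·B) = 0.104/(0.25·0.313) = 1.329.
The smallest integer exceeding 1.329 is 2.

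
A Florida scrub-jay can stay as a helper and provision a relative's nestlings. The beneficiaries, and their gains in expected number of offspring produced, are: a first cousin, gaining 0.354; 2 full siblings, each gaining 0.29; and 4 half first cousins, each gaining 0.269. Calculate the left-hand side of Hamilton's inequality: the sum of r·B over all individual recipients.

0.4015

r to a first cousin = 1/8 (first cousins share one grandparent pair — two paths of length 4: r = 2·(1/2)^4 = 1/8).
r to a full sibling = 0.5 (full sibs share both parents — two paths of length 2: r = 2·(1/2)^2 = 1/2).
r to a half first cousin = 1/16 (half first cousins share one grandparent — one path of length 4: r = (1/2)^4 = 1/16).
Summing one r·B term per recipient: 1·0.125·0.354 + 2·0.5·0.29 + 4·0.0625·0.269 = 0.4015.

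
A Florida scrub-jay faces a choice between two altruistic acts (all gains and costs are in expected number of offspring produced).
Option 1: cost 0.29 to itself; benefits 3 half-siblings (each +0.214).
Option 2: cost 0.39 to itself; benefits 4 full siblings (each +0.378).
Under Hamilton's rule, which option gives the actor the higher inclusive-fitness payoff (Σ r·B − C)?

Option 1: r to a half-sibling = 0.25.
Option 1: Σ r·B − C = (3·0.25·0.214) − 0.29 = -0.1295.
Option 2: r to a full sibling = 0.5.
Option 2: Σ r·B − C = (4·0.5·0.378) − 0.39 = 0.366.
Option 2 has the higher net inclusive-fitness payoff.

Option 2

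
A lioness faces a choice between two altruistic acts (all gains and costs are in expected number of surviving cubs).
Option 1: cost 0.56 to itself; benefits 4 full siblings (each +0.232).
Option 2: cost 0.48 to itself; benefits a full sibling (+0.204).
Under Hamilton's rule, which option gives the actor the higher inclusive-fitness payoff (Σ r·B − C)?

Option 1

Option 1: r to a full sibling = 0.5.
Option 1: Σ r·B − C = (4·0.5·0.232) − 0.56 = -0.096.
Option 2: r to a full sibling = 0.5.
Option 2: Σ r·B − C = (1·0.5·0.204) − 0.48 = -0.378.
Option 1 has the higher net inclusive-fitness payoff.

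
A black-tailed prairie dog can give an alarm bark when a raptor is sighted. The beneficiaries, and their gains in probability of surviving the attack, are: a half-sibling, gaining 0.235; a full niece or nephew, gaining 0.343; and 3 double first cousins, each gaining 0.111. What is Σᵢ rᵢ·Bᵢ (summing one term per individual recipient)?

r to a half-sibling = 1/4 (half-sibs share one parent — one path of length 2: r = (1/2)^2 = 1/4).
r to a full niece or nephew = 1/4 (full aunt/uncle↔niece/nephew: two paths of length 3 through the shared grandparent pair: r = 2·(1/2)^3 = 1/4).
r to a double first cousin = 0.25 (double first cousins share both grandparent pairs — four paths of length 4: r = 4·(1/2)^4 = 1/4).
Summing one r·B term per recipient: 1·0.25·0.235 + 1·0.25·0.343 + 3·0.25·0.111 = 0.22775.

0.22775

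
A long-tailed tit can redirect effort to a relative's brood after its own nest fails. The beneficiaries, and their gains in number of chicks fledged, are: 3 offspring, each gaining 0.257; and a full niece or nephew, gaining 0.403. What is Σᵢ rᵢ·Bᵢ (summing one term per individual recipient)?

0.48625

r to an offspring = 0.5 (one parent–offspring link: r = (1/2)^1 = 1/2).
r to a full niece or nephew = 1/4 (full aunt/uncle↔niece/nephew: two paths of length 3 through the shared grandparent pair: r = 2·(1/2)^3 = 1/4).
Summing one r·B term per recipient: 3·0.5·0.257 + 1·0.25·0.403 = 0.48625.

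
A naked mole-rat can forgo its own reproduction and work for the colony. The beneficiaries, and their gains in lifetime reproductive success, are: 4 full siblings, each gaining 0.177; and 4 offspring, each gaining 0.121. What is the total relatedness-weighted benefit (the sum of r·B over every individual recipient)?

r to a full sibling = 0.5 (full sibs share both parents — two paths of length 2: r = 2·(1/2)^2 = 1/2).
r to an offspring = 1/2 (one parent–offspring link: r = (1/2)^1 = 1/2).
Summing one r·B term per recipient: 4·0.5·0.177 + 4·0.5·0.121 = 0.596.

0.596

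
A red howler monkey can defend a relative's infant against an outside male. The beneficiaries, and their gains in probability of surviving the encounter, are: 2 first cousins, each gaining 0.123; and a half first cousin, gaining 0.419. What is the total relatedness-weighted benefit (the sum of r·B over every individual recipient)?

0.0569375

r to a first cousin = 1/8 (first cousins share one grandparent pair — two paths of length 4: r = 2·(1/2)^4 = 1/8).
r to a half first cousin = 0.0625 (half first cousins share one grandparent — one path of length 4: r = (1/2)^4 = 1/16).
Summing one r·B term per recipient: 2·0.125·0.123 + 1·0.0625·0.419 = 0.0569375.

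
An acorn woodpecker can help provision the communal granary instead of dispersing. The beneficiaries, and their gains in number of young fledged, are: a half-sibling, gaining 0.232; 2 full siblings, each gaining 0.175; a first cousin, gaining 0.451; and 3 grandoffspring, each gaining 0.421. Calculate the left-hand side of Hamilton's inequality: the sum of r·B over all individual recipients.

r to a half-sibling = 1/4 (half-sibs share one parent — one path of length 2: r = (1/2)^2 = 1/4).
r to a full sibling = 0.5 (full sibs share both parents — two paths of length 2: r = 2·(1/2)^2 = 1/2).
r to a first cousin = 0.125 (first cousins share one grandparent pair — two paths of length 4: r = 2·(1/2)^4 = 1/8).
r to a grandoffspring = 1/4 (two parent–offspring links: r = (1/2)^2 = 1/4).
Summing one r·B term per recipient: 1·0.25·0.232 + 2·0.5·0.175 + 1·0.125·0.451 + 3·0.25·0.421 = 0.605125.

0.605125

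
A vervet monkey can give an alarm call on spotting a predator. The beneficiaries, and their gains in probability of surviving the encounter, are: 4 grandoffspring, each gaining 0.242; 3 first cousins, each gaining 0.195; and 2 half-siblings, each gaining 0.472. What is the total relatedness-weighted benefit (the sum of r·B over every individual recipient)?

r to a grandoffspring = 0.25 (two parent–offspring links: r = (1/2)^2 = 1/4).
r to a first cousin = 0.125 (first cousins share one grandparent pair — two paths of length 4: r = 2·(1/2)^4 = 1/8).
r to a half-sibling = 0.25 (half-sibs share one parent — one path of length 2: r = (1/2)^2 = 1/4).
Summing one r·B term per recipient: 4·0.25·0.242 + 3·0.125·0.195 + 2·0.25·0.472 = 0.551125.

0.551125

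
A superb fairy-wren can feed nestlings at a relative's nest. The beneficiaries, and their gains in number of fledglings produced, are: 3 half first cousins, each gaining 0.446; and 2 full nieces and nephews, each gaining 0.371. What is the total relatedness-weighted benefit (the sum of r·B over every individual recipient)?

0.269125

r to a half first cousin = 0.0625 (half first cousins share one grandparent — one path of length 4: r = (1/2)^4 = 1/16).
r to a full niece or nephew = 1/4 (full aunt/uncle↔niece/nephew: two paths of length 3 through the shared grandparent pair: r = 2·(1/2)^3 = 1/4).
Summing one r·B term per recipient: 3·0.0625·0.446 + 2·0.25·0.371 = 0.269125.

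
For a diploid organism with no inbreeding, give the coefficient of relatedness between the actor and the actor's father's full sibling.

Each parent–offspring link contributes a factor of 1/2, and independent paths through distinct common ancestors add.
Full aunt/uncle↔niece/nephew: two paths of length 3 through the shared grandparent pair: r = 2·(1/2)^3 = 1/4.

0.25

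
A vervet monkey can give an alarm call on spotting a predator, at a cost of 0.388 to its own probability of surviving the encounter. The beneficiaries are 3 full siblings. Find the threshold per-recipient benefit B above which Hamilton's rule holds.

0.2587

r to a full sibling = 0.5 (full sibs share both parents — two paths of length 2: r = 2·(1/2)^2 = 1/2).
Hamilton's rule with n recipients of equal r: n·r·B > C, so B > C/(n·r) = 0.388/(3·0.5) = 0.2587.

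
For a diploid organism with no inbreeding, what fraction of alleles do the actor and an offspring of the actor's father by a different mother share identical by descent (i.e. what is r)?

Each parent–offspring link contributes a factor of 1/2, and independent paths through distinct common ancestors add.
Half-sibs share one parent — one path of length 2: r = (1/2)^2 = 1/4.

0.25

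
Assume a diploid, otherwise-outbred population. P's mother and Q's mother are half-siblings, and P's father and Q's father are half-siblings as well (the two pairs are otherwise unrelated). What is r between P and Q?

With two independent routes of shared ancestry, r is the sum of the two contributions.
P and Q are related in two ways: half first cousins through their mothers (r = 1/16) and half first cousins through their fathers (r = 1/16).
r = 1/16 + 1/16 = 1/8 = 0.125.

0.125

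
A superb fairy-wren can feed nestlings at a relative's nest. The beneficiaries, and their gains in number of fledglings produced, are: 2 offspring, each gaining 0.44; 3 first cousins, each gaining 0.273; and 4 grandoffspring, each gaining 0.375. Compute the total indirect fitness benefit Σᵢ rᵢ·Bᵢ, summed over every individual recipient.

0.917375

r to an offspring = 1/2 (one parent–offspring link: r = (1/2)^1 = 1/2).
r to a first cousin = 1/8 (first cousins share one grandparent pair — two paths of length 4: r = 2·(1/2)^4 = 1/8).
r to a grandoffspring = 0.25 (two parent–offspring links: r = (1/2)^2 = 1/4).
Summing one r·B term per recipient: 2·0.5·0.44 + 3·0.125·0.273 + 4·0.25·0.375 = 0.917375.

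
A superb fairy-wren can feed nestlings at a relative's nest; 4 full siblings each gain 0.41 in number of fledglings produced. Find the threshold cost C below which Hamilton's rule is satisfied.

0.82

r to a full sibling = 0.5 (full sibs share both parents — two paths of length 2: r = 2·(1/2)^2 = 1/2).
Hamilton's rule: n·r·B > C, so the trait is favored while C < n·r·B = 4·0.5·0.41 = 0.82.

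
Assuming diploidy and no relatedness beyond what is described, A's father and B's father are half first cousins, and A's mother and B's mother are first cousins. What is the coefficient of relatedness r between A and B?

0.046875

With two independent routes of shared ancestry, r is the sum of the two contributions.
A and B are related in two ways: half second cousins through their fathers (r = 1/64) and second cousins through their mothers (r = 1/32).
r = 1/64 + 1/32 = 0.046875.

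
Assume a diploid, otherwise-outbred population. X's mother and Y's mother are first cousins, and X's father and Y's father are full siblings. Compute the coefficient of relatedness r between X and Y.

0.15625

Independent pedigree routes through distinct common ancestors add.
X and Y are related in two ways: second cousins through their mothers (r = 1/32) and first cousins through their fathers (r = 1/8).
r = 1/32 + 1/8 = 0.15625.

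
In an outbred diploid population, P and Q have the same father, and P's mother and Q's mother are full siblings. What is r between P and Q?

Relatedness sums over independent paths through distinct common ancestors.
P and Q are related in two ways: half-sibs through their shared father (r = 1/4) and first cousins through their mothers (r = 1/8).
r = 1/4 + 1/8 = 3/8 = 0.375.

0.375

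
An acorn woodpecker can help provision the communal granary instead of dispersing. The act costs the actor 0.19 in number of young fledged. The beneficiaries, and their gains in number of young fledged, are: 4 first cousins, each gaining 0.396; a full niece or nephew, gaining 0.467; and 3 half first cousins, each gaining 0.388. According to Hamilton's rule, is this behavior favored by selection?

Hamilton's rule: the trait is favored when the sum of r·B over every recipient exceeds the actor's cost C.
r to a first cousin = 0.125 (first cousins share one grandparent pair — two paths of length 4: r = 2·(1/2)^4 = 1/8).
r to a full niece or nephew = 0.25 (full aunt/uncle↔niece/nephew: two paths of length 3 through the shared grandparent pair: r = 2·(1/2)^3 = 1/4).
r to a half first cousin = 1/16 (half first cousins share one grandparent — one path of length 4: r = (1/2)^4 = 1/16).
Summing one r·B term per recipient: 4·0.125·0.396 + 1·0.25·0.467 + 3·0.0625·0.388 = 0.3875.
0.3875 > 0.19: the indirect benefit exceeds the cost.

Yes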